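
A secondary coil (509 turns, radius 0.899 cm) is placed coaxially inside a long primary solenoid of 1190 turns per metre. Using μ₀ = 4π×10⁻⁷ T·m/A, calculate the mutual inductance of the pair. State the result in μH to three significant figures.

The outer solenoid produces a uniform field B₁ = μ₀n₁I₁ across the inner coil,
so the flux linkage is N₂Φ = N₂B₁A₂ = μ₀n₁N₂A₂·I₁, giving M = μ₀n₁N₂A₂.
A₂ = πr² = π(8.990×10^-3 m)² = 2.539×10^-4 m².
M = (4π×10⁻⁷)(1190)(509)(2.539×10^-4) = 1.933×10^-4 H.

M ≈ 193 μH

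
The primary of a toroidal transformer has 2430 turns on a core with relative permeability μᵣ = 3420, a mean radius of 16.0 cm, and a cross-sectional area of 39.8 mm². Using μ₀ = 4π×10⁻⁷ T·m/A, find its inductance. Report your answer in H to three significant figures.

For a thin toroid, L = μ₀μᵣN²A/(2πR).
L = (4π×10⁻⁷)(3420)(2430)²(3.980×10^-5) / (2π×0.16 m) = 1.0047 H.

L ≈ 1.00 H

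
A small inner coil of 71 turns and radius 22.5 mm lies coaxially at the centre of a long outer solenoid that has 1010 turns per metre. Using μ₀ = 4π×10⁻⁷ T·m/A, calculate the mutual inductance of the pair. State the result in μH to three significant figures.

M ≈ 143 μH

The outer solenoid produces a uniform field B₁ = μ₀n₁I₁ across the inner coil,
so the flux linkage is N₂Φ = N₂B₁A₂ = μ₀n₁N₂A₂·I₁, giving M = μ₀n₁N₂A₂.
A₂ = πr² = π(2.250×10^-2 m)² = 1.590×10^-3 m².
M = (4π×10⁻⁷)(1010)(71)(1.590×10^-3) = 1.433×10^-4 H.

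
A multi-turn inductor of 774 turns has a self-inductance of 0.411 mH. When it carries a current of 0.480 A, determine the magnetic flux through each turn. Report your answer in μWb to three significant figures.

Φ_B ≈ 0.255 μWb

From L = NΦ_B/I, the flux per turn is Φ_B = LI/N.
Φ_B = (4.110×10^-4 H)(0.480 A)/774 = 2.549×10^-7 Wb.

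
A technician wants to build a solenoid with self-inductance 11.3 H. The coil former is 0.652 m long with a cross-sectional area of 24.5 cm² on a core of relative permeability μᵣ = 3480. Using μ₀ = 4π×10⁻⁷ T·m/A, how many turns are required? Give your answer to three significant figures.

N ≈ 829 turns

A = 24.5 cm² = 2.450×10^-3 m².
From L = μ₀μᵣN²A/ℓ, N = √(Lℓ / (μ₀μᵣA)).
N = √[(11.3)(0.652) / ((4π×10⁻⁷)(3480)×2.450×10^-3)] = √(6.877×10^5) ≈ 829.2.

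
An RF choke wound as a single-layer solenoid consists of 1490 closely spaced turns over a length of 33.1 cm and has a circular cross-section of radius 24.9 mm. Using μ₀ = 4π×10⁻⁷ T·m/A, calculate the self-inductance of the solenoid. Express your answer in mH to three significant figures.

L ≈ 16.4 mH

A = πr² = π(2.490×10^-2 m)² = 1.948×10^-3 m².
For a long solenoid, L = μ₀N²A/ℓ.
L = (4π×10⁻⁷)(1490)²(1.948×10^-3)/(0.331 m) = 1.642×10^-2 H.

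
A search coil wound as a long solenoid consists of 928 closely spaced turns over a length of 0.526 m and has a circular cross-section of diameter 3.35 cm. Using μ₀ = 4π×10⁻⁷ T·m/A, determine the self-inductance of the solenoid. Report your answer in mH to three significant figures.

A = π(d/2)² = π(1.675×10^-2 m)² = 8.814×10^-4 m².
For a long solenoid, L = μ₀N²A/ℓ.
L = (4π×10⁻⁷)(928)²(8.814×10^-4)/(0.526 m) = 1.813×10^-3 H.

L ≈ 1.81 mH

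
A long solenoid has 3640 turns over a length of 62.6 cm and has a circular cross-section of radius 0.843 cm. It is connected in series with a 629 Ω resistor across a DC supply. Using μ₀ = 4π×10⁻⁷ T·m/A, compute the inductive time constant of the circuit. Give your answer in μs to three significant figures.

τ ≈ 9.44 μs

A = πr² = π(8.430×10^-3 m)² = 2.233×10^-4 m².
L = μ₀N²A/ℓ = (4π×10⁻⁷)(3640)²(2.233×10^-4)/(0.626) = 5.938×10^-3 H.
τ = L/R = (5.938×10^-3)/(629) = 9.440×10^-6 s.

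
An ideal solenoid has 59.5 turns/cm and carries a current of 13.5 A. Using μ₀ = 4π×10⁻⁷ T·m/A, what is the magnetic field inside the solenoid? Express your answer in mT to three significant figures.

B ≈ 101 mT

Inside a long solenoid, B = μ₀nI.
B = (4π×10⁻⁷)(5.950×10^3 m⁻¹)(13.5 A) = 0.1009 T.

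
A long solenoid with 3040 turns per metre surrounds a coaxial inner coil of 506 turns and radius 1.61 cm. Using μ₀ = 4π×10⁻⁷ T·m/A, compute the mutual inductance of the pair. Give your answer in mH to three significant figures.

The outer solenoid produces a uniform field B₁ = μ₀n₁I₁ across the inner coil,
so the flux linkage is N₂Φ = N₂B₁A₂ = μ₀n₁N₂A₂·I₁, giving M = μ₀n₁N₂A₂.
A₂ = πr² = π(1.610×10^-2 m)² = 8.143×10^-4 m².
M = (4π×10⁻⁷)(3040)(506)(8.143×10^-4) = 1.574×10^-3 H.

M ≈ 1.57 mH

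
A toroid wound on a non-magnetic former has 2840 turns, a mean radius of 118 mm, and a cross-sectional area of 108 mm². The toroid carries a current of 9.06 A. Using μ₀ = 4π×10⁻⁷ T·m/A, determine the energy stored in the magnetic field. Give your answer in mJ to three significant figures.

L = μ₀N²A/(2πR) = (4π×10⁻⁷)(2840)²(1.080×10^-4)/(2π×0.118) = 1.476×10^-3 H.
U = ½LI² = ½(1.476×10^-3)(9.06)² = 6.059×10^-2 J.

U ≈ 60.6 mJ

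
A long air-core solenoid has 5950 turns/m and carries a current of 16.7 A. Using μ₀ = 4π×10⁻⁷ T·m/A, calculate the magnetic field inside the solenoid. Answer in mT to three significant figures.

B ≈ 125 mT

Inside a long solenoid, B = μ₀nI.
B = (4π×10⁻⁷)(5.950×10^3 m⁻¹)(16.7 A) = 0.1249 T.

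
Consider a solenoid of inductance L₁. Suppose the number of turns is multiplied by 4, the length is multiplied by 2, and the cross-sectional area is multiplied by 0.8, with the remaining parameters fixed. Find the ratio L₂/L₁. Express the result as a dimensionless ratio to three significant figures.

L₂/L₁ = 6.40

For a solenoid, L ∝ μᵣN²A/ℓ.
L₂/L₁ = (4)^2 × (2)^-1 × (0.8) = 6.40.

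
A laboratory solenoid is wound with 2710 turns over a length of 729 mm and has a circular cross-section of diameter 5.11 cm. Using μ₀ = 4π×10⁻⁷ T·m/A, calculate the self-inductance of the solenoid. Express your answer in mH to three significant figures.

A = π(d/2)² = π(2.555×10^-2 m)² = 2.051×10^-3 m².
For a long solenoid, L = μ₀N²A/ℓ.
L = (4π×10⁻⁷)(2710)²(2.051×10^-3)/(0.729 m) = 2.596×10^-2 H.

L ≈ 26.0 mH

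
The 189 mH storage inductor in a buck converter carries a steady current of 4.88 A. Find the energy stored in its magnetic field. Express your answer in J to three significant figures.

U ≈ 2.25 J

Stored magnetic energy: U = ½LI².
U = ½(0.189 H)(4.88 A)² = 2.25 J.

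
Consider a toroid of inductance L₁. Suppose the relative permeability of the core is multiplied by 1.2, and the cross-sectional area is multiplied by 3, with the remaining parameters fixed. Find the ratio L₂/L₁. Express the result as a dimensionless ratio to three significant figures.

For a toroid, L ∝ μᵣN²A/R.
L₂/L₁ = (1.2) × (3) = 3.60.

L₂/L₁ = 3.60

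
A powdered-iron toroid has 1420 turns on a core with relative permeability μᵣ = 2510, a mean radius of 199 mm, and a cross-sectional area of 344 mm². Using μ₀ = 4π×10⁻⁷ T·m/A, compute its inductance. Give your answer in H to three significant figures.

L ≈ 1.75 H

For a thin toroid, L = μ₀μᵣN²A/(2πR).
L = (4π×10⁻⁷)(2510)(1420)²(3.440×10^-4) / (2π×0.199 m) = 1.75 H.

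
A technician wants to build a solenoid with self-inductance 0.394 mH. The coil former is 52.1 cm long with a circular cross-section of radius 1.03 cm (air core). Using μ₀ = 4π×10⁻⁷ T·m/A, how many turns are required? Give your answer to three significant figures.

A = πr² = π(1.030×10^-2 m)² = 3.333×10^-4 m².
From L = μ₀N²A/ℓ, N = √(Lℓ / (μ₀A)).
N = √[(3.940×10^-4)(0.521) / ((4π×10⁻⁷)×3.333×10^-4)] = √(4.901×10^5) ≈ 700.1.

N ≈ 700 turns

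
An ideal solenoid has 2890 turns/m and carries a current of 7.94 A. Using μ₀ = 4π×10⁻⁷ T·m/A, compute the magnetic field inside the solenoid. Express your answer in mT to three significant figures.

B ≈ 28.8 mT

Inside a long solenoid, B = μ₀nI.
B = (4π×10⁻⁷)(2.890×10^3 m⁻¹)(7.94 A) = 2.884×10^-2 T.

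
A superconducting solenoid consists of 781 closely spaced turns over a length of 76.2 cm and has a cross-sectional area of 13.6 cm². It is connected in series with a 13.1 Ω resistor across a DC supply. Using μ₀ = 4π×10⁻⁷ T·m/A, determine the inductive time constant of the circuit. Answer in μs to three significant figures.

A = 13.6 cm² = 1.360×10^-3 m².
L = μ₀N²A/ℓ = (4π×10⁻⁷)(781)²(1.360×10^-3)/(0.762) = 1.368×10^-3 H.
τ = L/R = (1.368×10^-3)/(13.1) = 1.044×10^-4 s.

τ ≈ 104 μs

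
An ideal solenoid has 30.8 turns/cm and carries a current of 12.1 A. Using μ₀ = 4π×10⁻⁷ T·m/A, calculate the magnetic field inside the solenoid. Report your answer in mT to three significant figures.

B ≈ 46.8 mT

Inside a long solenoid, B = μ₀nI.
B = (4π×10⁻⁷)(3.080×10^3 m⁻¹)(12.1 A) = 4.683×10^-2 T.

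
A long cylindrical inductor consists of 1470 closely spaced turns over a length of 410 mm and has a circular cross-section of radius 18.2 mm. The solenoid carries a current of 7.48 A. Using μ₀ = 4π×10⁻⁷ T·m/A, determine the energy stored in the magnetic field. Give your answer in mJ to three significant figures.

A = πr² = π(1.820×10^-2 m)² = 1.041×10^-3 m².
L = μ₀N²A/ℓ = (4π×10⁻⁷)(1470)²(1.041×10^-3)/(0.41) = 6.892×10^-3 H.
U = ½LI² = ½(6.892×10^-3)(7.48)² = 0.1928 J.

U ≈ 193 mJ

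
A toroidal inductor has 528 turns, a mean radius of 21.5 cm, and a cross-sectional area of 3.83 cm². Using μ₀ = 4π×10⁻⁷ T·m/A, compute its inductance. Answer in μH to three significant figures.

For a thin toroid, L = μ₀N²A/(2πR).
L = (4π×10⁻⁷)(528)²(3.830×10^-4) / (2π×0.215 m) = 9.932×10^-5 H.

L ≈ 99.3 μH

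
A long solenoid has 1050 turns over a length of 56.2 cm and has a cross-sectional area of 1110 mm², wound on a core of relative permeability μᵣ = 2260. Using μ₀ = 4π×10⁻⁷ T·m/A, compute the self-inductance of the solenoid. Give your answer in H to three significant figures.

L ≈ 6.18 H

A = 1110 mm² = 1.110×10^-3 m².
For a long solenoid, L = μ₀μᵣN²A/ℓ.
L = (4π×10⁻⁷)(2260)(1050)²(1.110×10^-3)/(0.562 m) = 6.184 H.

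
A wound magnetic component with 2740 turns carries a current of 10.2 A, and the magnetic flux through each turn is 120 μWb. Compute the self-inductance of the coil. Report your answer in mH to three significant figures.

L ≈ 32.2 mH

Self-inductance is defined by L = NΦ_B/I (flux linkage over current).
L = (2740)(1.200×10^-4 Wb)/(10.2 A) = 3.224×10^-2 H.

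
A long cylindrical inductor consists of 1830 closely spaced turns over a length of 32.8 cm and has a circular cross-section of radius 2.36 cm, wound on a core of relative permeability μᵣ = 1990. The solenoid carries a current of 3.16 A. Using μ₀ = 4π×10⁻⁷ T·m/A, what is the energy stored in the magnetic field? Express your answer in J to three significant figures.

U ≈ 223 J

A = πr² = π(2.360×10^-2 m)² = 1.750×10^-3 m².
L = μ₀μᵣN²A/ℓ = (4π×10⁻⁷)(1990)(1830)²(1.750×10^-3)/(0.328) = 44.68 H.
U = ½LI² = ½(44.68)(3.16)² = 223.1 J.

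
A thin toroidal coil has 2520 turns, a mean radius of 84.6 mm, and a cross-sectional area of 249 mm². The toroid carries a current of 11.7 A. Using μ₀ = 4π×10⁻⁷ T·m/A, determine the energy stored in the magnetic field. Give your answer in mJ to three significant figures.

U ≈ 256 mJ

L = μ₀N²A/(2πR) = (4π×10⁻⁷)(2520)²(2.490×10^-4)/(2π×8.460×10^-2) = 3.738×10^-3 H.
U = ½LI² = ½(3.738×10^-3)(11.7)² = 0.2559 J.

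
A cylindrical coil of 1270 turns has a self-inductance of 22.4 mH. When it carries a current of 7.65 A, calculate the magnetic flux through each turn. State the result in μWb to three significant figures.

From L = NΦ_B/I, the flux per turn is Φ_B = LI/N.
Φ_B = (2.240×10^-2 H)(7.65 A)/1270 = 1.349×10^-4 Wb.

Φ_B ≈ 135 μWb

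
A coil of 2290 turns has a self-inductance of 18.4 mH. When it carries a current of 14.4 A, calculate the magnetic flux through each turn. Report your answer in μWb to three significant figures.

From L = NΦ_B/I, the flux per turn is Φ_B = LI/N.
Φ_B = (1.840×10^-2 H)(14.4 A)/2290 = 1.157×10^-4 Wb.

Φ_B ≈ 116 μWb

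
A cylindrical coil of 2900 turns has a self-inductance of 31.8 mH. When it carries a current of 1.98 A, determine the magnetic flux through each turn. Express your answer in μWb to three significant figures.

From L = NΦ_B/I, the flux per turn is Φ_B = LI/N.
Φ_B = (3.180×10^-2 H)(1.98 A)/2900 = 2.171×10^-5 Wb.

Φ_B ≈ 21.7 μWb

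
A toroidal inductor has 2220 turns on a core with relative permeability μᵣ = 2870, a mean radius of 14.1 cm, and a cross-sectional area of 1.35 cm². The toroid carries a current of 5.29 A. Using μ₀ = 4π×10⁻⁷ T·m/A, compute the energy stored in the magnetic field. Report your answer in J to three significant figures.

L = μ₀μᵣN²A/(2πR) = (4π×10⁻⁷)(2870)(2220)²(1.350×10^-4)/(2π×0.141) = 2.709 H.
U = ½LI² = ½(2.709)(5.29)² = 37.9 J.

U ≈ 37.9 J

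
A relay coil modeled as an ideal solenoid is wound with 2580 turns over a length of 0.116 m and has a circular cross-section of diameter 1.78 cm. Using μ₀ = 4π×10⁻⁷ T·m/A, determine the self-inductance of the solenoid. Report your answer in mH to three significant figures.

L ≈ 17.9 mH

A = π(d/2)² = π(8.900×10^-3 m)² = 2.488×10^-4 m².
For a long solenoid, L = μ₀N²A/ℓ.
L = (4π×10⁻⁷)(2580)²(2.488×10^-4)/(0.116 m) = 1.794×10^-2 H.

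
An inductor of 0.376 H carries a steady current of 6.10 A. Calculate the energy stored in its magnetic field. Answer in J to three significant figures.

Stored magnetic energy: U = ½LI².
U = ½(0.376 H)(6.10 A)² = 6.995 J.

U ≈ 7.00 J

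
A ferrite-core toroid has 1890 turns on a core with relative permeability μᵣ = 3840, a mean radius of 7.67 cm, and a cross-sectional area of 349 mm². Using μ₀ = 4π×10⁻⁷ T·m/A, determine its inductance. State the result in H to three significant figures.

For a thin toroid, L = μ₀μᵣN²A/(2πR).
L = (4π×10⁻⁷)(3840)(1890)²(3.490×10^-4) / (2π×7.670×10^-2 m) = 12.48 H.

L ≈ 12.5 H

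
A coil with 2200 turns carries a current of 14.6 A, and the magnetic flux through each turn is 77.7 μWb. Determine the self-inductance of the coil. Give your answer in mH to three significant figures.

Self-inductance is defined by L = NΦ_B/I (flux linkage over current).
L = (2200)(7.770×10^-5 Wb)/(14.6 A) = 1.171×10^-2 H.

L ≈ 11.7 mH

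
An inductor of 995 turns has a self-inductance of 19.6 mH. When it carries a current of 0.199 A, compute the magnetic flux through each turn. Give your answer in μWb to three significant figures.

Φ_B ≈ 3.92 μWb

From L = NΦ_B/I, the flux per turn is Φ_B = LI/N.
Φ_B = (1.960×10^-2 H)(0.199 A)/995 = 3.920×10^-6 Wb.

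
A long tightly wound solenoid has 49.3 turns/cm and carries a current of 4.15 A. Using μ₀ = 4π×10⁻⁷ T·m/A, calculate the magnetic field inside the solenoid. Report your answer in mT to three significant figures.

Inside a long solenoid, B = μ₀nI.
B = (4π×10⁻⁷)(4.930×10^3 m⁻¹)(4.15 A) = 2.571×10^-2 T.

B ≈ 25.7 mT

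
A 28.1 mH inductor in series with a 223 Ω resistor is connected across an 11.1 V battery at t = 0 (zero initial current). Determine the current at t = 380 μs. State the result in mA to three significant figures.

τ = L/R = 2.810×10^-2/223 = 1.260×10^-4 s; final current I_∞ = ε/R = 11.1/223 = 4.978×10^-2 A.
I(t) = I_∞(1 − e^(−t/τ)) with t/τ = 3.016.
I = (4.978×10^-2)(1 − e^(−3.016)) = 4.734×10^-2 A.

I ≈ 47.3 mA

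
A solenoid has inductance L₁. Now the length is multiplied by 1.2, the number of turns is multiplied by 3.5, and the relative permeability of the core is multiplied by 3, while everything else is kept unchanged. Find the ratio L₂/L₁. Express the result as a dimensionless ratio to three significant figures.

L₂/L₁ = 30.6

For a solenoid, L ∝ μᵣN²A/ℓ.
L₂/L₁ = (1.2)^-1 × (3.5)^2 × (3) = 30.6.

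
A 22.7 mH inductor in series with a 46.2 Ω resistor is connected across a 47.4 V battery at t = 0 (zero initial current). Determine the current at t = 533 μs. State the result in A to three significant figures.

τ = L/R = 2.270×10^-2/46.2 = 4.913×10^-4 s; final current I_∞ = ε/R = 47.4/46.2 = 1.026 A.
I(t) = I_∞(1 − e^(−t/τ)) with t/τ = 1.085.
I = (1.026)(1 − e^(−1.085)) = 0.6792 A.

I ≈ 0.679 A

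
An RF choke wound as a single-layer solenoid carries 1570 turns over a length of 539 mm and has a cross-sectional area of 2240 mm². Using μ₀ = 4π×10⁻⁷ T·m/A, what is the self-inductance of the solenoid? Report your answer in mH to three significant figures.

L ≈ 12.9 mH

A = 2240 mm² = 2.240×10^-3 m².
For a long solenoid, L = μ₀N²A/ℓ.
L = (4π×10⁻⁷)(1570)²(2.240×10^-3)/(0.539 m) = 1.287×10^-2 H.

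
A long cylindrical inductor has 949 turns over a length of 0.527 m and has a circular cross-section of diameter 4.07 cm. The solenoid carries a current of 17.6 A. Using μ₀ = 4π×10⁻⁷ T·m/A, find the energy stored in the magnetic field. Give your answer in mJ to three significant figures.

A = π(d/2)² = π(2.035×10^-2 m)² = 1.301×10^-3 m².
L = μ₀N²A/ℓ = (4π×10⁻⁷)(949)²(1.301×10^-3)/(0.527) = 2.794×10^-3 H.
U = ½LI² = ½(2.794×10^-3)(17.6)² = 0.4327 J.

U ≈ 433 mJ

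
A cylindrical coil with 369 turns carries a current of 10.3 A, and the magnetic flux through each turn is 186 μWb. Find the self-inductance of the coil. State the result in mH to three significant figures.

L ≈ 6.66 mH

Self-inductance is defined by L = NΦ_B/I (flux linkage over current).
L = (369)(1.860×10^-4 Wb)/(10.3 A) = 6.663×10^-3 H.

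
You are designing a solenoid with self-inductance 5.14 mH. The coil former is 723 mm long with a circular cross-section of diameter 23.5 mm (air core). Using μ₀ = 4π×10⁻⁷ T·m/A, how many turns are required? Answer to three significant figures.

A = π(d/2)² = π(1.175×10^-2 m)² = 4.337×10^-4 m².
From L = μ₀N²A/ℓ, N = √(Lℓ / (μ₀A)).
N = √[(5.140×10^-3)(0.723) / ((4π×10⁻⁷)×4.337×10^-4)] = √(6.818×10^6) ≈ 2611.2.

N ≈ 2610 turns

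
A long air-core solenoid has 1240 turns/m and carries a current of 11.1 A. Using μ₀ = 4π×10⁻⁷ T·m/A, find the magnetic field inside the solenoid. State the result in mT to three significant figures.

B ≈ 17.3 mT

Inside a long solenoid, B = μ₀nI.
B = (4π×10⁻⁷)(1.240×10^3 m⁻¹)(11.1 A) = 1.730×10^-2 T.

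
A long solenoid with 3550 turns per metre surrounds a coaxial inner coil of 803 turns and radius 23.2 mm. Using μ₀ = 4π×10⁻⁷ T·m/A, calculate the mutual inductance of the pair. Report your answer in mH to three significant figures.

M ≈ 6.06 mH

The outer solenoid produces a uniform field B₁ = μ₀n₁I₁ across the inner coil,
so the flux linkage is N₂Φ = N₂B₁A₂ = μ₀n₁N₂A₂·I₁, giving M = μ₀n₁N₂A₂.
A₂ = πr² = π(2.320×10^-2 m)² = 1.691×10^-3 m².
M = (4π×10⁻⁷)(3550)(803)(1.691×10^-3) = 6.057×10^-3 H.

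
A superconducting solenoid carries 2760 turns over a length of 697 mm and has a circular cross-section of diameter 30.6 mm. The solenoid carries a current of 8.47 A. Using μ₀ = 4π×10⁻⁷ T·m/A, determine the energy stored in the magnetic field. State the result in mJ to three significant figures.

U ≈ 362 mJ

A = π(d/2)² = π(1.530×10^-2 m)² = 7.354×10^-4 m².
L = μ₀N²A/ℓ = (4π×10⁻⁷)(2760)²(7.354×10^-4)/(0.697) = 1.010×10^-2 H.
U = ½LI² = ½(1.010×10^-2)(8.47)² = 0.3623 J.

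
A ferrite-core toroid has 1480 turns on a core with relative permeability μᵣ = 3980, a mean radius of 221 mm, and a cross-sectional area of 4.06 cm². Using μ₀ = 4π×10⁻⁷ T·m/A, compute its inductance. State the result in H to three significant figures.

L ≈ 3.20 H

For a thin toroid, L = μ₀μᵣN²A/(2πR).
L = (4π×10⁻⁷)(3980)(1480)²(4.060×10^-4) / (2π×0.221 m) = 3.203 H.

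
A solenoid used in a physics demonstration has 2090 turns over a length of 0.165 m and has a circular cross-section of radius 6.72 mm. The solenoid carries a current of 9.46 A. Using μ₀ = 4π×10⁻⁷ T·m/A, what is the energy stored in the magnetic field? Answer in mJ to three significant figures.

A = πr² = π(6.720×10^-3 m)² = 1.419×10^-4 m².
L = μ₀N²A/ℓ = (4π×10⁻⁷)(2090)²(1.419×10^-4)/(0.165) = 4.720×10^-3 H.
U = ½LI² = ½(4.720×10^-3)(9.46)² = 0.2112 J.

U ≈ 211 mJ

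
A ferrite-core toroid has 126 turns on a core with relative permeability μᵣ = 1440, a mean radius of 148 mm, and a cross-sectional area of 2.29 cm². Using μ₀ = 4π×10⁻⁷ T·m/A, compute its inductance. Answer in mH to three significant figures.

For a thin toroid, L = μ₀μᵣN²A/(2πR).
L = (4π×10⁻⁷)(1440)(126)²(2.290×10^-4) / (2π×0.148 m) = 7.0747×10^-3 H.

L ≈ 7.07 mH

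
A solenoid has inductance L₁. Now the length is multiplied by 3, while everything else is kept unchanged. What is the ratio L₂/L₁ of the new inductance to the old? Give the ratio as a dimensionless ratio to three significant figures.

L₂/L₁ = 0.333

For a solenoid, L ∝ μᵣN²A/ℓ.
L₂/L₁ = (3)^-1 = 0.333.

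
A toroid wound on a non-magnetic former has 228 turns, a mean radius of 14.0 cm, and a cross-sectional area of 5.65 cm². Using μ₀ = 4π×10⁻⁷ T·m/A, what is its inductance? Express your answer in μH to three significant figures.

For a thin toroid, L = μ₀N²A/(2πR).
L = (4π×10⁻⁷)(228)²(5.650×10^-4) / (2π×0.14 m) = 4.196×10^-5 H.

L ≈ 42.0 μH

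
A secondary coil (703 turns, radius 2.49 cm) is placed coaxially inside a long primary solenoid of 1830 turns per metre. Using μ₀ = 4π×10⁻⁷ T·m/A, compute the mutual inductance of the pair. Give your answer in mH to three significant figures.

The outer solenoid produces a uniform field B₁ = μ₀n₁I₁ across the inner coil,
so the flux linkage is N₂Φ = N₂B₁A₂ = μ₀n₁N₂A₂·I₁, giving M = μ₀n₁N₂A₂.
A₂ = πr² = π(2.490×10^-2 m)² = 1.948×10^-3 m².
M = (4π×10⁻⁷)(1830)(703)(1.948×10^-3) = 3.149×10^-3 H.

M ≈ 3.15 mH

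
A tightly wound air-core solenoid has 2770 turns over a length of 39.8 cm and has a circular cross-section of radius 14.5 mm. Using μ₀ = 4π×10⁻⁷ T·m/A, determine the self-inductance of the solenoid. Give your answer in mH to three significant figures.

A = πr² = π(1.450×10^-2 m)² = 6.605×10^-4 m².
For a long solenoid, L = μ₀N²A/ℓ.
L = (4π×10⁻⁷)(2770)²(6.605×10^-4)/(0.398 m) = 1.600×10^-2 H.

L ≈ 16.0 mH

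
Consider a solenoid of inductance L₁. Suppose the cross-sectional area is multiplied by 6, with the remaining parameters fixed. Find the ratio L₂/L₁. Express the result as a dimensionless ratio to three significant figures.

L₂/L₁ = 6.00

For a solenoid, L ∝ μᵣN²A/ℓ.
L₂/L₁ = (6) = 6.00.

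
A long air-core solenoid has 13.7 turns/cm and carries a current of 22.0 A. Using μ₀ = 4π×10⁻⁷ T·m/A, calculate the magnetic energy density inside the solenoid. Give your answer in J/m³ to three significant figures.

u ≈ 571 J/m³

B = μ₀nI = (4π×10⁻⁷)(1.370×10^3)(22.0) = 3.788×10^-2 T.
u = B²/(2μ₀) = (3.788×10^-2)²/(2×4π×10⁻⁷) = 570.8 J/m³.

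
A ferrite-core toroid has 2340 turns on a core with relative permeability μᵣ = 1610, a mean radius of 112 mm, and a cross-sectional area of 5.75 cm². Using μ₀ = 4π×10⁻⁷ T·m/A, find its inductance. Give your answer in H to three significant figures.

For a thin toroid, L = μ₀μᵣN²A/(2πR).
L = (4π×10⁻⁷)(1610)(2340)²(5.750×10^-4) / (2π×0.112 m) = 9.052 H.

L ≈ 9.05 H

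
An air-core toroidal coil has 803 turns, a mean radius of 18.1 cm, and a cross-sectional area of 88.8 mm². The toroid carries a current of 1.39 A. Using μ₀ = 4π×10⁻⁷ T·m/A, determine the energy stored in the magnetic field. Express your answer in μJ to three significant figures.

U ≈ 61.1 μJ

L = μ₀N²A/(2πR) = (4π×10⁻⁷)(803)²(8.880×10^-5)/(2π×0.181) = 6.327×10^-5 H.
U = ½LI² = ½(6.327×10^-5)(1.39)² = 6.112×10^-5 J.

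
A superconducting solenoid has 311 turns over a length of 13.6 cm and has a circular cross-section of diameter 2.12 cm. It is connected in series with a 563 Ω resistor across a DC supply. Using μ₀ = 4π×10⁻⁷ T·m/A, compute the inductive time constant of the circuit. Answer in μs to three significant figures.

A = π(d/2)² = π(1.060×10^-2 m)² = 3.530×10^-4 m².
L = μ₀N²A/ℓ = (4π×10⁻⁷)(311)²(3.530×10^-4)/(0.136) = 3.1547×10^-4 H.
τ = L/R = (3.1547×10^-4)/(563) = 5.603×10^-7 s.

τ ≈ 0.560 μs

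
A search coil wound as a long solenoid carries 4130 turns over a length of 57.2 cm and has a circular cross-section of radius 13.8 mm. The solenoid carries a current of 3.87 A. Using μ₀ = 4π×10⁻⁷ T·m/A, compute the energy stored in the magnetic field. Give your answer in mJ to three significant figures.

A = πr² = π(1.380×10^-2 m)² = 5.983×10^-4 m².
L = μ₀N²A/ℓ = (4π×10⁻⁷)(4130)²(5.983×10^-4)/(0.572) = 2.242×10^-2 H.
U = ½LI² = ½(2.242×10^-2)(3.87)² = 0.1679 J.

U ≈ 168 mJ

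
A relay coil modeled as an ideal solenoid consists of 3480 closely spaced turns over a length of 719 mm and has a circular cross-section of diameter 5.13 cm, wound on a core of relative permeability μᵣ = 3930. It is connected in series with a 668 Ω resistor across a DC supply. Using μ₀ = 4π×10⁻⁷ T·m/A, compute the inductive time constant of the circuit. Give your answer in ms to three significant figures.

τ ≈ 257 ms

A = π(d/2)² = π(2.565×10^-2 m)² = 2.067×10^-3 m².
L = μ₀μᵣN²A/ℓ = (4π×10⁻⁷)(3930)(3480)²(2.067×10^-3)/(0.719) = 171.9 H.
τ = L/R = (171.9)/(668) = 0.2574 s.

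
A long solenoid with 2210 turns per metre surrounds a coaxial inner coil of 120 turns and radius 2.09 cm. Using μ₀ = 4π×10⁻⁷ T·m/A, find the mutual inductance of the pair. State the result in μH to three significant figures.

The outer solenoid produces a uniform field B₁ = μ₀n₁I₁ across the inner coil,
so the flux linkage is N₂Φ = N₂B₁A₂ = μ₀n₁N₂A₂·I₁, giving M = μ₀n₁N₂A₂.
A₂ = πr² = π(2.090×10^-2 m)² = 1.372×10^-3 m².
M = (4π×10⁻⁷)(2210)(120)(1.372×10^-3) = 4.573×10^-4 H.

M ≈ 457 μH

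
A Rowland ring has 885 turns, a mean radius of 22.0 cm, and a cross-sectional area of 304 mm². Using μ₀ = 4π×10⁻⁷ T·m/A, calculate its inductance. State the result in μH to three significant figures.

L ≈ 216 μH

For a thin toroid, L = μ₀N²A/(2πR).
L = (4π×10⁻⁷)(885)²(3.040×10^-4) / (2π×0.22 m) = 2.1645×10^-4 H.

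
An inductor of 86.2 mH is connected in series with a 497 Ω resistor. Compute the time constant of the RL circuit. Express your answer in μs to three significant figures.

τ ≈ 173 μs

τ = L/R = (8.620×10^-2 H)/(497 Ω) = 1.734×10^-4 s.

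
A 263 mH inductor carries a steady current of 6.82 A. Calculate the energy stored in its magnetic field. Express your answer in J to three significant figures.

U ≈ 6.12 J

Stored magnetic energy: U = ½LI².
U = ½(0.263 H)(6.82 A)² = 6.116 J.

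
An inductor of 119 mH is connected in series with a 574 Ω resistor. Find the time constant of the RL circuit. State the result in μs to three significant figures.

τ = L/R = (0.119 H)/(574 Ω) = 2.073×10^-4 s.

τ ≈ 207 μs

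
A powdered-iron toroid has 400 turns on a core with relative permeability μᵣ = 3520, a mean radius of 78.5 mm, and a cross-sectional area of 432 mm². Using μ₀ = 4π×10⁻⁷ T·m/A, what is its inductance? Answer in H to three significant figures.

For a thin toroid, L = μ₀μᵣN²A/(2πR).
L = (4π×10⁻⁷)(3520)(400)²(4.320×10^-4) / (2π×7.850×10^-2 m) = 0.6199 H.

L ≈ 0.620 H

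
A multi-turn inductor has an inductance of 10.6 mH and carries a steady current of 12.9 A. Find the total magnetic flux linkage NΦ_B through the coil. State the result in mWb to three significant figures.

NΦ_B ≈ 137 mWb

From L = NΦ_B/I, the flux linkage is NΦ_B = LI.
NΦ_B = (1.060×10^-2 H)(12.9 A) = 0.1367 Wb.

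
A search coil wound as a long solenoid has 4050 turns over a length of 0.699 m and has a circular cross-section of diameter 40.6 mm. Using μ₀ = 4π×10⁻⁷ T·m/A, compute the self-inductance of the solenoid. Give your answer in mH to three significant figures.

L ≈ 38.2 mH

A = π(d/2)² = π(2.030×10^-2 m)² = 1.2946×10^-3 m².
For a long solenoid, L = μ₀N²A/ℓ.
L = (4π×10⁻⁷)(4050)²(1.2946×10^-3)/(0.699 m) = 3.818×10^-2 H.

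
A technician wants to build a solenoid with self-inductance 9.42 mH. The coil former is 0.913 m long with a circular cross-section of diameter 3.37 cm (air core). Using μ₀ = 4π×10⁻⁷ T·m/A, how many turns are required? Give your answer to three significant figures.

N ≈ 2770 turns

A = π(d/2)² = π(1.685×10^-2 m)² = 8.920×10^-4 m².
From L = μ₀N²A/ℓ, N = √(Lℓ / (μ₀A)).
N = √[(9.420×10^-3)(0.913) / ((4π×10⁻⁷)×8.920×10^-4)] = √(7.673×10^6) ≈ 2770.0.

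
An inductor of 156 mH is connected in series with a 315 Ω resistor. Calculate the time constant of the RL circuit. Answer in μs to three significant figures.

τ ≈ 495 μs

τ = L/R = (0.156 H)/(315 Ω) = 4.952×10^-4 s.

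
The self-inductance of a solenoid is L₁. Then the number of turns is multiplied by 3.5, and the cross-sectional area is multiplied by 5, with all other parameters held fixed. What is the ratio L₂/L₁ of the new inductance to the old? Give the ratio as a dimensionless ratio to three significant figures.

L₂/L₁ = 61.3

For a solenoid, L ∝ μᵣN²A/ℓ.
L₂/L₁ = (3.5)^2 × (5) = 61.3.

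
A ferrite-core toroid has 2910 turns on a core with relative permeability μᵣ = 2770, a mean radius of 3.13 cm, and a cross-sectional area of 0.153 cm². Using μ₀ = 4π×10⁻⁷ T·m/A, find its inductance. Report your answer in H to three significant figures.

L ≈ 2.29 H

For a thin toroid, L = μ₀μᵣN²A/(2πR).
L = (4π×10⁻⁷)(2770)(2910)²(1.530×10^-5) / (2π×3.130×10^-2 m) = 2.293 H.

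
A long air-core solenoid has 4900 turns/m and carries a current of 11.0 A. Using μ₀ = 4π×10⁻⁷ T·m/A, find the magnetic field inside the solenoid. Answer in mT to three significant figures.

Inside a long solenoid, B = μ₀nI.
B = (4π×10⁻⁷)(4.900×10^3 m⁻¹)(11.0 A) = 6.773×10^-2 T.

B ≈ 67.7 mT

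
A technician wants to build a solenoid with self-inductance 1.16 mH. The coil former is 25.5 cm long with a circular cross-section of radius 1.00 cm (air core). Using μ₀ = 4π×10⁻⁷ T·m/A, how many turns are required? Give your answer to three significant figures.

A = πr² = π(1.000×10^-2 m)² = 3.142×10^-4 m².
From L = μ₀N²A/ℓ, N = √(Lℓ / (μ₀A)).
N = √[(1.160×10^-3)(0.255) / ((4π×10⁻⁷)×3.142×10^-4)] = √(7.493×10^5) ≈ 865.6.

N ≈ 866 turns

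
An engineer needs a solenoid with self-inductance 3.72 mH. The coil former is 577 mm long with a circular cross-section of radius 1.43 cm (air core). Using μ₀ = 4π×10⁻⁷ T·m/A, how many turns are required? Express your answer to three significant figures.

A = πr² = π(1.430×10^-2 m)² = 6.424×10^-4 m².
From L = μ₀N²A/ℓ, N = √(Lℓ / (μ₀A)).
N = √[(3.720×10^-3)(0.577) / ((4π×10⁻⁷)×6.424×10^-4)] = √(2.659×10^6) ≈ 1630.6.

N ≈ 1630 turns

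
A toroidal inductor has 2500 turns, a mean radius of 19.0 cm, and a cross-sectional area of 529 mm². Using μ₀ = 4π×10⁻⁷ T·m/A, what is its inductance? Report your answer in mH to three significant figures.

For a thin toroid, L = μ₀N²A/(2πR).
L = (4π×10⁻⁷)(2500)²(5.290×10^-4) / (2π×0.19 m) = 3.480×10^-3 H.

L ≈ 3.48 mH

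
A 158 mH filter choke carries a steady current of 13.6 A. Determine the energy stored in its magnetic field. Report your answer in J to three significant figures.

U ≈ 14.6 J

Stored magnetic energy: U = ½LI².
U = ½(0.158 H)(13.6 A)² = 14.61 J.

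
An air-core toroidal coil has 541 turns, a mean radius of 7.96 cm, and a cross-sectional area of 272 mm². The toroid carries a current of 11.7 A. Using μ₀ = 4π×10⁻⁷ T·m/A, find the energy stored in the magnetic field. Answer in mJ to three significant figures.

U ≈ 13.7 mJ

L = μ₀N²A/(2πR) = (4π×10⁻⁷)(541)²(2.720×10^-4)/(2π×7.960×10^-2) = 2.000×10^-4 H.
U = ½LI² = ½(2.000×10^-4)(11.7)² = 1.369×10^-2 J.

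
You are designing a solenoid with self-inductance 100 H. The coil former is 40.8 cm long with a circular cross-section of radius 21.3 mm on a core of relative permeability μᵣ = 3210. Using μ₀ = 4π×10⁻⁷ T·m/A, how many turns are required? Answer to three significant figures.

N ≈ 2660 turns

A = πr² = π(2.130×10^-2 m)² = 1.425×10^-3 m².
From L = μ₀μᵣN²A/ℓ, N = √(Lℓ / (μ₀μᵣA)).
N = √[(100)(0.408) / ((4π×10⁻⁷)(3210)×1.425×10^-3)] = √(7.096×10^6) ≈ 2663.9.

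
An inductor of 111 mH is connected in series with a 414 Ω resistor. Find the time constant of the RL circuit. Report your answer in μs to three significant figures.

τ ≈ 268 μs

τ = L/R = (0.111 H)/(414 Ω) = 2.681×10^-4 s.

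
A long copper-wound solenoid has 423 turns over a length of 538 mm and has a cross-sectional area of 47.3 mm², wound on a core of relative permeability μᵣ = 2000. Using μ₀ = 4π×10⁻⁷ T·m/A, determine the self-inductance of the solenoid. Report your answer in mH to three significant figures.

L ≈ 39.5 mH

A = 47.3 mm² = 4.730×10^-5 m².
For a long solenoid, L = μ₀μᵣN²A/ℓ.
L = (4π×10⁻⁷)(2000)(423)²(4.730×10^-5)/(0.538 m) = 3.954×10^-2 H.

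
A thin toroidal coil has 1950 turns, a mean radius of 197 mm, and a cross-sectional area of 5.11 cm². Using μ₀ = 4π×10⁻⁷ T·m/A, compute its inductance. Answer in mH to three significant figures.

For a thin toroid, L = μ₀N²A/(2πR).
L = (4π×10⁻⁷)(1950)²(5.110×10^-4) / (2π×0.197 m) = 1.973×10^-3 H.

L ≈ 1.97 mH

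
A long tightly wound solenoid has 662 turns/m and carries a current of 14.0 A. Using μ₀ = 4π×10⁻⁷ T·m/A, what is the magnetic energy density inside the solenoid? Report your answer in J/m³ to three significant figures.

u ≈ 54.0 J/m³

B = μ₀nI = (4π×10⁻⁷)(662)(14.0) = 1.1647×10^-2 T.
u = B²/(2μ₀) = (1.1647×10^-2)²/(2×4π×10⁻⁷) = 53.97 J/m³.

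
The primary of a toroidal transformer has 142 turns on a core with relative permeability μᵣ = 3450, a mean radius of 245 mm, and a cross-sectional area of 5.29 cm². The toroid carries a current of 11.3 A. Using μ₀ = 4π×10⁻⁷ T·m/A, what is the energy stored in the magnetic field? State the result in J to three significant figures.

U ≈ 1.92 J

L = μ₀μᵣN²A/(2πR) = (4π×10⁻⁷)(3450)(142)²(5.290×10^-4)/(2π×0.245) = 3.004×10^-2 H.
U = ½LI² = ½(3.004×10^-2)(11.3)² = 1.918 J.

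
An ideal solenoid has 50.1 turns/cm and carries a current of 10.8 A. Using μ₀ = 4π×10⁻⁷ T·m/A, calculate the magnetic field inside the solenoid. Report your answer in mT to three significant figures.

B ≈ 68.0 mT

Inside a long solenoid, B = μ₀nI.
B = (4π×10⁻⁷)(5.010×10^3 m⁻¹)(10.8 A) = 6.799×10^-2 T.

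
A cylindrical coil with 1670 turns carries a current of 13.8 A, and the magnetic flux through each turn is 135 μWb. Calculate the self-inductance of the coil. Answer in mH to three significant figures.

L ≈ 16.3 mH

Self-inductance is defined by L = NΦ_B/I (flux linkage over current).
L = (1670)(1.350×10^-4 Wb)/(13.8 A) = 1.634×10^-2 H.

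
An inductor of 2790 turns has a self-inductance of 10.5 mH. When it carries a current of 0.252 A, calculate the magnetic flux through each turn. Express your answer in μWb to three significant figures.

From L = NΦ_B/I, the flux per turn is Φ_B = LI/N.
Φ_B = (1.050×10^-2 H)(0.252 A)/2790 = 9.484×10^-7 Wb.

Φ_B ≈ 0.948 μWb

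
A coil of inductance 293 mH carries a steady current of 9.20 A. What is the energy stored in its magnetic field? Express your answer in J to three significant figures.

Stored magnetic energy: U = ½LI².
U = ½(0.293 H)(9.20 A)² = 12.4 J.

U ≈ 12.4 J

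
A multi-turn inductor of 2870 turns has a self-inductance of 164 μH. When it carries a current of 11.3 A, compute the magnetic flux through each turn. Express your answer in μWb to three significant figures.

Φ_B ≈ 0.646 μWb

From L = NΦ_B/I, the flux per turn is Φ_B = LI/N.
Φ_B = (1.640×10^-4 H)(11.3 A)/2870 = 6.457×10^-7 Wb.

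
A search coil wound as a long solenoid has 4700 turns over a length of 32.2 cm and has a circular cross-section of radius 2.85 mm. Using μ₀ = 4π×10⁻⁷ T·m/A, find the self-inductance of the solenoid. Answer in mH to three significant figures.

A = πr² = π(2.850×10^-3 m)² = 2.552×10^-5 m².
For a long solenoid, L = μ₀N²A/ℓ.
L = (4π×10⁻⁷)(4700)²(2.552×10^-5)/(0.322 m) = 2.200×10^-3 H.

L ≈ 2.20 mH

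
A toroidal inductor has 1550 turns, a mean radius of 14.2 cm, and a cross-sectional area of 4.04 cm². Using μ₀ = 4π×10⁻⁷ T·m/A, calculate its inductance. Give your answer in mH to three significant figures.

L ≈ 1.37 mH

For a thin toroid, L = μ₀N²A/(2πR).
L = (4π×10⁻⁷)(1550)²(4.040×10^-4) / (2π×0.142 m) = 1.367×10^-3 H.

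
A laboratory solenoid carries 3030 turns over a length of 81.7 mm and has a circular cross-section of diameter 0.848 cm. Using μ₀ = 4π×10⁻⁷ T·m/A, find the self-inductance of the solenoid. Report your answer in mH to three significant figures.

A = π(d/2)² = π(4.240×10^-3 m)² = 5.648×10^-5 m².
For a long solenoid, L = μ₀N²A/ℓ.
L = (4π×10⁻⁷)(3030)²(5.648×10^-5)/(8.170×10^-2 m) = 7.975×10^-3 H.

L ≈ 7.98 mH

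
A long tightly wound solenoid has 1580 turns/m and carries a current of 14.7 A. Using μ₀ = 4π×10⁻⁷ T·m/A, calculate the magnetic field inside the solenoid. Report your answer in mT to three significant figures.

B ≈ 29.2 mT

Inside a long solenoid, B = μ₀nI.
B = (4π×10⁻⁷)(1.580×10^3 m⁻¹)(14.7 A) = 2.919×10^-2 T.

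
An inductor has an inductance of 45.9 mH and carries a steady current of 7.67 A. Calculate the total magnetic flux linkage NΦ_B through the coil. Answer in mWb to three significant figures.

From L = NΦ_B/I, the flux linkage is NΦ_B = LI.
NΦ_B = (4.590×10^-2 H)(7.67 A) = 0.3521 Wb.

NΦ_B ≈ 352 mWb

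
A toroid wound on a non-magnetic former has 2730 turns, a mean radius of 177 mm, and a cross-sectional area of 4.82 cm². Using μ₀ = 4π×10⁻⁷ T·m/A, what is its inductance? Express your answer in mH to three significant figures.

L ≈ 4.06 mH

For a thin toroid, L = μ₀N²A/(2πR).
L = (4π×10⁻⁷)(2730)²(4.820×10^-4) / (2π×0.177 m) = 4.059×10^-3 H.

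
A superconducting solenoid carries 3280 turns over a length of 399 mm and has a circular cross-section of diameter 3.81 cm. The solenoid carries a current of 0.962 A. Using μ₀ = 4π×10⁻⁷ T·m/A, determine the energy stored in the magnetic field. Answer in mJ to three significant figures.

U ≈ 17.9 mJ

A = π(d/2)² = π(1.905×10^-2 m)² = 1.140×10^-3 m².
L = μ₀N²A/ℓ = (4π×10⁻⁷)(3280)²(1.140×10^-3)/(0.399) = 3.863×10^-2 H.
U = ½LI² = ½(3.863×10^-2)(0.962)² = 1.787×10^-2 J.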